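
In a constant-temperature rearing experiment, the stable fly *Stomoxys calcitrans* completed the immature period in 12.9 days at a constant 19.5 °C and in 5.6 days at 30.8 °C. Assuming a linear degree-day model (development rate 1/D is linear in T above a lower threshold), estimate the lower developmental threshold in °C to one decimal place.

10.8 °C

Equal thermal constants: D₁(T₁ − T_b) = D₂(T₂ − T_b).
12.9·(19.5 − T_b) = 5.6·(30.8 − T_b)
T_b = (12.9·19.5 − 5.6·30.8) / (12.9 − 5.6) = 79.07 / 7.3 = 10.832 °C ≈ 10.8 °C.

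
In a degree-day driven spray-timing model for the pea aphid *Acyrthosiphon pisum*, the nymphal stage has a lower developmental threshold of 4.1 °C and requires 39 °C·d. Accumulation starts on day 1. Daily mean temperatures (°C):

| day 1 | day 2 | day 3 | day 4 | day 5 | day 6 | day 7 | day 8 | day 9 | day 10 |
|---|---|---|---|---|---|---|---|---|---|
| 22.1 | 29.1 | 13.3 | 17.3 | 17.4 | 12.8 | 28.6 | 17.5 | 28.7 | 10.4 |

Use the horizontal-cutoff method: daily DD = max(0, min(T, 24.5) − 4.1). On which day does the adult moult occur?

Daily DD above 4.1 °C (capped at 20.4): 18.0, 20.4, 9.2, 13.2, 13.3, 8.7, 20.4, 13.4, 20.4, 6.3.
Cumulative: 18.0, 38.4, 47.6, 60.8, 74.1, 82.8, 103.2, 116.6, 137.0, 143.3.
The total first reaches 39 DD on day 3.

day 3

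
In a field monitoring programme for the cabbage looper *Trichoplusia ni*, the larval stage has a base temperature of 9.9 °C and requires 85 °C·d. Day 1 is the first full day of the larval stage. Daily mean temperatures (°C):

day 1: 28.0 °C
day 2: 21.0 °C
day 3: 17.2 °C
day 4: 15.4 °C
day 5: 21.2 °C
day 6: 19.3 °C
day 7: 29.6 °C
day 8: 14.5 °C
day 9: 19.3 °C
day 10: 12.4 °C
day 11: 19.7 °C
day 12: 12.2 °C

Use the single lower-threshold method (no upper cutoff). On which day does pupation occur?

Daily DD above 9.9 °C: 18.1, 11.1, 7.3, 5.5, 11.3, 9.4, 19.7, 4.6, 9.4, 2.5, 9.8, 2.3.
Cumulative: 18.1, 29.2, 36.5, 42.0, 53.3, 62.7, 82.4, 87.0, 96.4, 98.9, 108.7, 111.0.
The total first reaches 85 DD on day 8.

day 8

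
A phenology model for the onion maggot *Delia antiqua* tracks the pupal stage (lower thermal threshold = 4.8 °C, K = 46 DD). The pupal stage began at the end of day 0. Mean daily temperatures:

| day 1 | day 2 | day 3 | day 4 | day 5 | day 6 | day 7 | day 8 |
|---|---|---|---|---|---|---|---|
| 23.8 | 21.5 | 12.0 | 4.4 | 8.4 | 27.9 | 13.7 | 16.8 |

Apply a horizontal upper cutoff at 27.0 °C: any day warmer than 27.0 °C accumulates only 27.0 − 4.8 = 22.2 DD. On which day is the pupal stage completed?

Daily DD above 4.8 °C (capped at 22.2): 19.0, 16.7, 7.2, 0.0, 3.6, 22.2, 8.9, 12.0.
Cumulative: 19.0, 35.7, 42.9, 42.9, 46.5, 68.7, 77.6, 89.6.
The total first reaches 46 DD on day 5.

day 5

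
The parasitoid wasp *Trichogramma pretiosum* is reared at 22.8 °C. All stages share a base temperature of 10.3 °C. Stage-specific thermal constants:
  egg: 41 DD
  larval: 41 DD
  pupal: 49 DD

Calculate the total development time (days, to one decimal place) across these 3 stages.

10.5 days

Daily accumulation at 22.8 °C = 22.8 − 10.3 = 12.5 DD/day.
Total K = 41 + 41 + 49 = 131 DD.
Total duration = 131 / 12.5 = 10.480 ≈ 10.5 days.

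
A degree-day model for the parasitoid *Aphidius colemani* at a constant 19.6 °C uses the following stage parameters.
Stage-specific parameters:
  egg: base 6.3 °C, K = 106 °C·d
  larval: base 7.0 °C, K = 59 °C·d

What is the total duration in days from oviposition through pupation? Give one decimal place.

egg: 106 / (19.6 − 6.3) = 106 / 13.3 = 7.970 d.
larval: 59 / (19.6 − 7.0) = 59 / 12.6 = 4.683 d.
Sum = 12.652 ≈ 12.7 days.

12.7 days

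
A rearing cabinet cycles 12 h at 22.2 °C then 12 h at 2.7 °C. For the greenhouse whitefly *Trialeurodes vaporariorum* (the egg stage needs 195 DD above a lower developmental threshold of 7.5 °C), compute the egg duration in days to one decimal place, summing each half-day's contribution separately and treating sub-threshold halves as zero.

Day half: max(0, 22.2 − 7.5) × 0.5 = 14.7 × 0.5 = 7.35 DD.
Night half: max(0, 2.7 − 7.5) × 0.5 = 0.0 × 0.5 = 0.00 DD.
Per 24 h: 7.35 DD/day.
Duration = 195 / 7.35 = 26.531 ≈ 26.5 days.

26.5 days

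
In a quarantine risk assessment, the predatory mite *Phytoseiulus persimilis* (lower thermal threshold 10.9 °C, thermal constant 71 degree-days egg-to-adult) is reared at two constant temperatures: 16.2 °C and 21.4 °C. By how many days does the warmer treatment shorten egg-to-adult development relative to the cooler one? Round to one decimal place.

6.6 days

At 16.2 °C: 71 / (16.2 − 10.9) = 71 / 5.3 = 13.396 d.
At 21.4 °C: 71 / (21.4 − 10.9) = 71 / 10.5 = 6.762 d.
Difference = |13.396 − 6.762| = 6.634 ≈ 6.6 days.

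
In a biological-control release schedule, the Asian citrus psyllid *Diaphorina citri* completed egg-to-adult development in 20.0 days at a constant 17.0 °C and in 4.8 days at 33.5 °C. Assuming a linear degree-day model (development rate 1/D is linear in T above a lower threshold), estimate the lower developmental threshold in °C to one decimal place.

11.8 °C

Under the model K = D·(T − T_b), so D₁·(T₁ − T_b) = D₂·(T₂ − T_b).
20.0·(17.0 − T_b) = 4.8·(33.5 − T_b)
T_b = (20.0·17.0 − 4.8·33.5) / (20.0 − 4.8) = 179.20 / 15.2 = 11.789 °C ≈ 11.8 °C.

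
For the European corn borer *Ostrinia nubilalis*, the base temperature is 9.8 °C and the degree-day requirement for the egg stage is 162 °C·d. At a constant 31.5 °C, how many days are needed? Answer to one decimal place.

Daily accumulation = 31.5 − 9.8 = 21.7 DD/day.
Duration = 162 / 21.7 = 7.465 ≈ 7.5 days.

7.5 days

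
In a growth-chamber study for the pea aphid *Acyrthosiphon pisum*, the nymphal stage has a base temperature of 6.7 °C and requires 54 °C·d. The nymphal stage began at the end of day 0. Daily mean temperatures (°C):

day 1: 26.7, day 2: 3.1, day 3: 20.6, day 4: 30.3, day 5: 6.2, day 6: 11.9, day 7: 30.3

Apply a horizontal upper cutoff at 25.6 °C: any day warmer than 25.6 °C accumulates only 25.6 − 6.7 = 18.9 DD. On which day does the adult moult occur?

day 6

Daily DD above 6.7 °C (capped at 18.9): 18.9, 0.0, 13.9, 18.9, 0.0, 5.2, 18.9.
Cumulative: 18.9, 18.9, 32.8, 51.7, 51.7, 56.9, 75.8.
The total first reaches 54 DD on day 6.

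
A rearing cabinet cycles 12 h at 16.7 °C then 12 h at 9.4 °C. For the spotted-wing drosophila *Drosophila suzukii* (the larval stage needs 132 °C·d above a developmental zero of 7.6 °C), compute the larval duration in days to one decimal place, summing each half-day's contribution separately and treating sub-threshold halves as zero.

24.2 days

Day half: max(0, 16.7 − 7.6) × 0.5 = 9.1 × 0.5 = 4.55 DD.
Night half: max(0, 9.4 − 7.6) × 0.5 = 1.8 × 0.5 = 0.90 DD.
Per 24 h: 5.45 DD/day.
Duration = 132 / 5.45 = 24.220 ≈ 24.2 days.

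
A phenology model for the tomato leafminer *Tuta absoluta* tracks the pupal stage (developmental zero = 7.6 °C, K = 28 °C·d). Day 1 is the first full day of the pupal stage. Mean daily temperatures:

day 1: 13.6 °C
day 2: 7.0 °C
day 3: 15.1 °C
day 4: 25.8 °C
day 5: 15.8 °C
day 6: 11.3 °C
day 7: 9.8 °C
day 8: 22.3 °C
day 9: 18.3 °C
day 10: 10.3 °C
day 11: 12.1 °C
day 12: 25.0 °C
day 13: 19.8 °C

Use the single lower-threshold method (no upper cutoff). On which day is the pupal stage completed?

Daily DD above 7.6 °C: 6.0, 0.0, 7.5, 18.2, 8.2, 3.7, 2.2, 14.7, 10.7, 2.7, 4.5, 17.4, 12.2.
Cumulative: 6.0, 6.0, 13.5, 31.7, 39.9, 43.6, 45.8, 60.5, 71.2, 73.9, 78.4, 95.8, 108.0.
The total first reaches 28 DD on day 4.

day 4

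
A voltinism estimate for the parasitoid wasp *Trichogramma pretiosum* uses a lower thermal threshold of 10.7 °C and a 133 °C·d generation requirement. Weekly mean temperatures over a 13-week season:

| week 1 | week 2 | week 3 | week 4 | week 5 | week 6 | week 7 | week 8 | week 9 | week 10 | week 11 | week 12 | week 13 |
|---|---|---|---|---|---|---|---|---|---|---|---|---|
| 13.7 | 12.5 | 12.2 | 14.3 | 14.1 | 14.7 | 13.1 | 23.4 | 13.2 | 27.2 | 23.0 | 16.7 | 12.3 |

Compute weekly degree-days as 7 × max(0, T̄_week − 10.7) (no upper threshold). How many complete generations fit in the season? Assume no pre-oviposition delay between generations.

3 generations

Weekly DD (7 × max(0, T̄ − 10.7)): 21.0, 12.6, 10.5, 25.2, 23.8, 28.0, 16.8, 88.9, 17.5, 115.5, 86.1, 42.0, 11.2.
Season total = 499.1 DD.
Complete generations = ⌊499.1 / 133⌋ = 3.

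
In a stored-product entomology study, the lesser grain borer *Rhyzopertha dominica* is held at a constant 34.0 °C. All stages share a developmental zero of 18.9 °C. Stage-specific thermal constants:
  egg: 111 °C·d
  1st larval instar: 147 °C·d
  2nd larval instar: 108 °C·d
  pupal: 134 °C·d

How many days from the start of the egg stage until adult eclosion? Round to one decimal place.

Daily accumulation at 34.0 °C = 34.0 − 18.9 = 15.1 DD/day.
Total K = 111 + 147 + 108 + 134 = 500 DD.
Total duration = 500 / 15.1 = 33.113 ≈ 33.1 days.

33.1 days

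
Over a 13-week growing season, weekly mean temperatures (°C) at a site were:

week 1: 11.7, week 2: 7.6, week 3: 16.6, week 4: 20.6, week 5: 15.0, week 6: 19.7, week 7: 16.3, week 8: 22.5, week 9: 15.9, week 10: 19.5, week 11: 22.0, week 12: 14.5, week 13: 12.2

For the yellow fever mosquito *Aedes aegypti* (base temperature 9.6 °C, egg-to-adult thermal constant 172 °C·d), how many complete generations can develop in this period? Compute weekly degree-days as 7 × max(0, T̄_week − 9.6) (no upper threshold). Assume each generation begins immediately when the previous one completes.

3 generations

Weekly DD (7 × max(0, T̄ − 9.6)): 14.7, 0.0, 49.0, 77.0, 37.8, 70.7, 46.9, 90.3, 44.1, 69.3, 86.8, 34.3, 18.2.
Season total = 639.1 DD.
Complete generations = ⌊639.1 / 172⌋ = 3.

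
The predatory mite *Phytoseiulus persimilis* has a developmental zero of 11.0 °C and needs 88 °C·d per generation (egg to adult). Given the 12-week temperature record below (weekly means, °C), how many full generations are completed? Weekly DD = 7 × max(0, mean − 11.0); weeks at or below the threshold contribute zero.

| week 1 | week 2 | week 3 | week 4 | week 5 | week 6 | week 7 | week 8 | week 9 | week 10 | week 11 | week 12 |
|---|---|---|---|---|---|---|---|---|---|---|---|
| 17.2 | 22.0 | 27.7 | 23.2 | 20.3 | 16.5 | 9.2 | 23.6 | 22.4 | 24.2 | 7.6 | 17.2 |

8 generations

Weekly DD (7 × max(0, T̄ − 11.0)): 43.4, 77.0, 116.9, 85.4, 65.1, 38.5, 0.0, 88.2, 79.8, 92.4, 0.0, 43.4.
Season total = 730.1 DD.
Complete generations = ⌊730.1 / 88⌋ = 8.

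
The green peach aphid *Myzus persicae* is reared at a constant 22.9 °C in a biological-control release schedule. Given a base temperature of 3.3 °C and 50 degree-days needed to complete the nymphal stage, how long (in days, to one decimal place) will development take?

Daily accumulation = 22.9 − 3.3 = 19.6 DD/day.
Duration = 50 / 19.6 = 2.551 ≈ 2.6 days.

2.6 days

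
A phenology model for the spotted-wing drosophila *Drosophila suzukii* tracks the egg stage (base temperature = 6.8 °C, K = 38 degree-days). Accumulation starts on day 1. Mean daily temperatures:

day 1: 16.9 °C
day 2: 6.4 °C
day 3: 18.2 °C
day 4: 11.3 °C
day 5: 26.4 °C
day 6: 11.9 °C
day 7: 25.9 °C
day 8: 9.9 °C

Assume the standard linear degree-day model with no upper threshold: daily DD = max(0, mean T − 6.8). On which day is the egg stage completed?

day 5

Daily DD above 6.8 °C: 10.1, 0.0, 11.4, 4.5, 19.6, 5.1, 19.1, 3.1.
Cumulative: 10.1, 10.1, 21.5, 26.0, 45.6, 50.7, 69.8, 72.9.
The total first reaches 38 DD on day 5.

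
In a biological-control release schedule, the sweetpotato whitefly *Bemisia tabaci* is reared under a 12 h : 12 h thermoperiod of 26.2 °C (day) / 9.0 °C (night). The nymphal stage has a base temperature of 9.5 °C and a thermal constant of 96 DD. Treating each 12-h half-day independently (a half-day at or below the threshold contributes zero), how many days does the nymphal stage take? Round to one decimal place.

11.5 days

Day half: max(0, 26.2 − 9.5) × 0.5 = 16.7 × 0.5 = 8.35 DD.
Night half: max(0, 9.0 − 9.5) × 0.5 = 0.0 × 0.5 = 0.00 DD.
Per 24 h: 8.35 DD/day.
Duration = 96 / 8.35 = 11.497 ≈ 11.5 days.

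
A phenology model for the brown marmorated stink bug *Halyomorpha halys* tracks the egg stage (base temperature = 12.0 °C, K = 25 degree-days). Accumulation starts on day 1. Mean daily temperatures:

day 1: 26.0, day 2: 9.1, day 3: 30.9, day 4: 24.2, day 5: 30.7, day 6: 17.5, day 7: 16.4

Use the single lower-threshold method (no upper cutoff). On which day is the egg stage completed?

day 3

Daily DD above 12.0 °C: 14.0, 0.0, 18.9, 12.2, 18.7, 5.5, 4.4.
Cumulative: 14.0, 14.0, 32.9, 45.1, 63.8, 69.3, 73.7.
The total first reaches 25 DD on day 3.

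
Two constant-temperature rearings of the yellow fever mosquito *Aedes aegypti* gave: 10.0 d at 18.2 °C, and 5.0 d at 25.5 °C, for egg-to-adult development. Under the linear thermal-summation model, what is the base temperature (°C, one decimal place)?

10.9 °C

Equal thermal constants: D₁(T₁ − T_b) = D₂(T₂ − T_b).
10.0·(18.2 − T_b) = 5.0·(25.5 − T_b)
T_b = (10.0·18.2 − 5.0·25.5) / (10.0 − 5.0) = 54.50 / 5.0 = 10.900 °C ≈ 10.9 °C.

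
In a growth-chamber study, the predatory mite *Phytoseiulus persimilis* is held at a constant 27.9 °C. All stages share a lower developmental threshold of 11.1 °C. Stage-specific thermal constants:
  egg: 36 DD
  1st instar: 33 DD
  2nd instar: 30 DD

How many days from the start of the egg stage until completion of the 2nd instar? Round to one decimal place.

5.9 days

Daily accumulation at 27.9 °C = 27.9 − 11.1 = 16.8 DD/day.
Total K = 36 + 33 + 30 = 99 DD.
Total duration = 99 / 16.8 = 5.893 ≈ 5.9 days.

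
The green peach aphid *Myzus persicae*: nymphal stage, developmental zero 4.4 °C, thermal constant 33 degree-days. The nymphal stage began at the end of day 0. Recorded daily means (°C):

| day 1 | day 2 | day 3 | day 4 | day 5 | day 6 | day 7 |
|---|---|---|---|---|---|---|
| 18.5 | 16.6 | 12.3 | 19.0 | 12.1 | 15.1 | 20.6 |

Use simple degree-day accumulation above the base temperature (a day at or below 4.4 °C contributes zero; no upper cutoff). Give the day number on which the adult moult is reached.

Daily DD above 4.4 °C: 14.1, 12.2, 7.9, 14.6, 7.7, 10.7, 16.2.
Cumulative: 14.1, 26.3, 34.2, 48.8, 56.5, 67.2, 83.4.
The total first reaches 33 DD on day 3.

day 3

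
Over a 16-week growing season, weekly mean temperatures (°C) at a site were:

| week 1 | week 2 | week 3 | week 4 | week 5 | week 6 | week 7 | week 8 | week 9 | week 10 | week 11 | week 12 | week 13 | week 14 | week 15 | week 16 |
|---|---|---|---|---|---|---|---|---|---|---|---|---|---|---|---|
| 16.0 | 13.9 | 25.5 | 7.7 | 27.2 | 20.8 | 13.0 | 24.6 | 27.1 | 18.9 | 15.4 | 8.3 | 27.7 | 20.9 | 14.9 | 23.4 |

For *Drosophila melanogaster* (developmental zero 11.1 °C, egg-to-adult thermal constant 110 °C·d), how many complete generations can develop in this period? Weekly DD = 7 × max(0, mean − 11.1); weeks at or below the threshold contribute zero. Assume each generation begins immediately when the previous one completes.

Weekly DD (7 × max(0, T̄ − 11.1)): 34.3, 19.6, 100.8, 0.0, 112.7, 67.9, 13.3, 94.5, 112.0, 54.6, 30.1, 0.0, 116.2, 68.6, 26.6, 86.1.
Season total = 937.3 DD.
Complete generations = ⌊937.3 / 110⌋ = 8.

8 generations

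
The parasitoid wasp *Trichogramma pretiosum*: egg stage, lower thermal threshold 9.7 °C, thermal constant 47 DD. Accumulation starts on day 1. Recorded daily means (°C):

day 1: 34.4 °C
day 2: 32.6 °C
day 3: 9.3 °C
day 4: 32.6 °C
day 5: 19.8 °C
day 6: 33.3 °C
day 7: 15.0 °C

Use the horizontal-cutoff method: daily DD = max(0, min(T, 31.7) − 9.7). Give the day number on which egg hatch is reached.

Daily DD above 9.7 °C (capped at 22.0): 22.0, 22.0, 0.0, 22.0, 10.1, 22.0, 5.3.
Cumulative: 22.0, 44.0, 44.0, 66.0, 76.1, 98.1, 103.4.
The total first reaches 47 DD on day 4.

day 4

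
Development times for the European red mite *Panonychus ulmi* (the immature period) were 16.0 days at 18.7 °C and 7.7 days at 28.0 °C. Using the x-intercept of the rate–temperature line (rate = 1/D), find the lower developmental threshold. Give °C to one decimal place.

10.1 °C

Linear rate model ⇒ the product D·(T − T_b) is constant across temperatures.
16.0·(18.7 − T_b) = 7.7·(28.0 − T_b)
T_b = (16.0·18.7 − 7.7·28.0) / (16.0 − 7.7) = 83.60 / 8.3 = 10.072 °C ≈ 10.1 °C.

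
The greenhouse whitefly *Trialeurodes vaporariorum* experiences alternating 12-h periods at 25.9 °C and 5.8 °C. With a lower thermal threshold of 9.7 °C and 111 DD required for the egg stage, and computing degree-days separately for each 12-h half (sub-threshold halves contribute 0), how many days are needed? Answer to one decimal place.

Day half: max(0, 25.9 − 9.7) × 0.5 = 16.2 × 0.5 = 8.10 DD.
Night half: max(0, 5.8 − 9.7) × 0.5 = 0.0 × 0.5 = 0.00 DD.
Per 24 h: 8.10 DD/day.
Duration = 111 / 8.10 = 13.704 ≈ 13.7 days.

13.7 days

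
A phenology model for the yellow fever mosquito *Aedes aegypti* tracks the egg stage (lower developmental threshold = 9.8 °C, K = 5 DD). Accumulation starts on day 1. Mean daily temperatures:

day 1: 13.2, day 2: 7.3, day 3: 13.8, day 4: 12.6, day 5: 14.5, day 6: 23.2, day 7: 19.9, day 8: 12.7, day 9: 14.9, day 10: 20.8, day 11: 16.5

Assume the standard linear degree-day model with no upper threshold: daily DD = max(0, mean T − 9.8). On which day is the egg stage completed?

day 3

Daily DD above 9.8 °C: 3.4, 0.0, 4.0, 2.8, 4.7, 13.4, 10.1, 2.9, 5.1, 11.0, 6.7.
Cumulative: 3.4, 3.4, 7.4, 10.2, 14.9, 28.3, 38.4, 41.3, 46.4, 57.4, 64.1.
The total first reaches 5 DD on day 3.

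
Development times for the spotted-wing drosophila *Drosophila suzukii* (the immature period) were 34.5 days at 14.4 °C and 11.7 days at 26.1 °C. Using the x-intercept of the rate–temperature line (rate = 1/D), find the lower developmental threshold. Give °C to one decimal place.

Under the model K = D·(T − T_b), so D₁·(T₁ − T_b) = D₂·(T₂ − T_b).
34.5·(14.4 − T_b) = 11.7·(26.1 − T_b)
T_b = (34.5·14.4 − 11.7·26.1) / (34.5 − 11.7) = 191.43 / 22.8 = 8.396 °C ≈ 8.4 °C.

8.4 °C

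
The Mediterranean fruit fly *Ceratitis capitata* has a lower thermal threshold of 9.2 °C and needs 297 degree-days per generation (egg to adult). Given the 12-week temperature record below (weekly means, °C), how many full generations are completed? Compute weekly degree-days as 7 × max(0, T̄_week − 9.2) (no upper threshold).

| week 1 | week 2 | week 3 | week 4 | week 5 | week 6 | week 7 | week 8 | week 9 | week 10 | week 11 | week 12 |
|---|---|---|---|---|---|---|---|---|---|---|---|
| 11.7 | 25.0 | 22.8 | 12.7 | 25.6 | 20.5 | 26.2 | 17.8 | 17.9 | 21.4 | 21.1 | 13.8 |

2 generations

Weekly DD (7 × max(0, T̄ − 9.2)): 17.5, 110.6, 95.2, 24.5, 114.8, 79.1, 119.0, 60.2, 60.9, 85.4, 83.3, 32.2.
Season total = 882.7 DD.
Complete generations = ⌊882.7 / 297⌋ = 2.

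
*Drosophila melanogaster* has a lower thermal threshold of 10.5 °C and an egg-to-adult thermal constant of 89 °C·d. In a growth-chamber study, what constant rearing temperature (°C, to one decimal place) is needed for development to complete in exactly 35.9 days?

13.0 °C

Required daily accumulation = 89 / 35.9 = 2.479 DD/day.
T = T_base + 2.479 = 10.5 + 2.479 = 12.979 ≈ 13.0 °C.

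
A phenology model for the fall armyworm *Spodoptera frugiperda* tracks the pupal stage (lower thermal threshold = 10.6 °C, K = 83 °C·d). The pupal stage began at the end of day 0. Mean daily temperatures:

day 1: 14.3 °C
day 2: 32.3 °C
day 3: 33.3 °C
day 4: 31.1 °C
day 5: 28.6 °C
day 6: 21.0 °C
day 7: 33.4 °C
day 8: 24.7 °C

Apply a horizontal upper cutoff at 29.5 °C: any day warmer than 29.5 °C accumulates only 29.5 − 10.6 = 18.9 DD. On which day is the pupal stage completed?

day 6

Daily DD above 10.6 °C (capped at 18.9): 3.7, 18.9, 18.9, 18.9, 18.0, 10.4, 18.9, 14.1.
Cumulative: 3.7, 22.6, 41.5, 60.4, 78.4, 88.8, 107.7, 121.8.
The total first reaches 83 DD on day 6.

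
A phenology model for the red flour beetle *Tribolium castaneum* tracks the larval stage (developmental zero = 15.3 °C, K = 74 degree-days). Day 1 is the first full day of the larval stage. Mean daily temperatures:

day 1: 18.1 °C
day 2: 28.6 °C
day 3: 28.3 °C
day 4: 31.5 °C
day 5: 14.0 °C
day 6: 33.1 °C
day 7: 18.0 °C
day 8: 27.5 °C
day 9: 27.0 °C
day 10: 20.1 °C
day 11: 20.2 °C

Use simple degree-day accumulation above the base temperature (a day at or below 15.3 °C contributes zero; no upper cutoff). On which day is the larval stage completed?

Daily DD above 15.3 °C: 2.8, 13.3, 13.0, 16.2, 0.0, 17.8, 2.7, 12.2, 11.7, 4.8, 4.9.
Cumulative: 2.8, 16.1, 29.1, 45.3, 45.3, 63.1, 65.8, 78.0, 89.7, 94.5, 99.4.
The total first reaches 74 DD on day 8.

day 8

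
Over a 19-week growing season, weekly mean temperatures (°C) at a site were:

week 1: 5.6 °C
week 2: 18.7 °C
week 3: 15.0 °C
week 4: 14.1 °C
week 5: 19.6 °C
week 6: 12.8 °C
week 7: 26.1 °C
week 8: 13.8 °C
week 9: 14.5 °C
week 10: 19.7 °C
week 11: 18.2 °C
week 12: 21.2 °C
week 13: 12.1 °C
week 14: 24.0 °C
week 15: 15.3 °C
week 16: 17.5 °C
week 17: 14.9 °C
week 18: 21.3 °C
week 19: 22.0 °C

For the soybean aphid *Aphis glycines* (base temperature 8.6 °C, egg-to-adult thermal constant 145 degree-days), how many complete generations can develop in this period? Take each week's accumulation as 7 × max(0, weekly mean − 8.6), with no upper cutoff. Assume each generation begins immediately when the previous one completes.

Weekly DD (7 × max(0, T̄ − 8.6)): 0.0, 70.7, 44.8, 38.5, 77.0, 29.4, 122.5, 36.4, 41.3, 77.7, 67.2, 88.2, 24.5, 107.8, 46.9, 62.3, 44.1, 88.9, 93.8.
Season total = 1162.0 DD.
Complete generations = ⌊1162.0 / 145⌋ = 8.

8 generations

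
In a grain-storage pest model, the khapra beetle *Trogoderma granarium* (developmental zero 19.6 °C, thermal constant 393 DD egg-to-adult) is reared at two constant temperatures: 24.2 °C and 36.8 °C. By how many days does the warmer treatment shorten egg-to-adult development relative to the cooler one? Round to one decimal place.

At 24.2 °C: 393 / (24.2 − 19.6) = 393 / 4.6 = 85.435 d.
At 36.8 °C: 393 / (36.8 − 19.6) = 393 / 17.2 = 22.849 d.
Difference = |85.435 − 22.849| = 62.586 ≈ 62.6 days.

62.6 days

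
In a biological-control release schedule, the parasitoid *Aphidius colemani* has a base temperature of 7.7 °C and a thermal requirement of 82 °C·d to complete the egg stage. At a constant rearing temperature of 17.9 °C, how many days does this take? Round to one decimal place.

8.0 days

Daily accumulation = 17.9 − 7.7 = 10.2 DD/day.
Duration = 82 / 10.2 = 8.039 ≈ 8.0 days.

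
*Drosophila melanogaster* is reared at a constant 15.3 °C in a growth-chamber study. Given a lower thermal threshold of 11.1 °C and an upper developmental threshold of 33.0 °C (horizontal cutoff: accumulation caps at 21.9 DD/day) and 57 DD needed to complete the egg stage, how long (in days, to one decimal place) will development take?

Daily accumulation = 15.3 − 11.1 = 4.2 DD/day.
Duration = 57 / 4.2 = 13.571 ≈ 13.6 days.

13.6 days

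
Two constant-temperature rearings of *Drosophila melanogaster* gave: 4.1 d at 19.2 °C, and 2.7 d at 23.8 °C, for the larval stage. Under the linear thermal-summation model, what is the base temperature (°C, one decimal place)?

10.3 °C

Linear rate model ⇒ the product D·(T − T_b) is constant across temperatures.
4.1·(19.2 − T_b) = 2.7·(23.8 − T_b)
T_b = (4.1·19.2 − 2.7·23.8) / (4.1 − 2.7) = 14.46 / 1.4 = 10.329 °C ≈ 10.3 °C.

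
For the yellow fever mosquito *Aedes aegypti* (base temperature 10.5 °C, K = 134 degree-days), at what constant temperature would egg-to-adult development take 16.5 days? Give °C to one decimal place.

18.6 °C

Required daily accumulation = 134 / 16.5 = 8.121 DD/day.
T = T_base + 8.121 = 10.5 + 8.121 = 18.621 ≈ 18.6 °C.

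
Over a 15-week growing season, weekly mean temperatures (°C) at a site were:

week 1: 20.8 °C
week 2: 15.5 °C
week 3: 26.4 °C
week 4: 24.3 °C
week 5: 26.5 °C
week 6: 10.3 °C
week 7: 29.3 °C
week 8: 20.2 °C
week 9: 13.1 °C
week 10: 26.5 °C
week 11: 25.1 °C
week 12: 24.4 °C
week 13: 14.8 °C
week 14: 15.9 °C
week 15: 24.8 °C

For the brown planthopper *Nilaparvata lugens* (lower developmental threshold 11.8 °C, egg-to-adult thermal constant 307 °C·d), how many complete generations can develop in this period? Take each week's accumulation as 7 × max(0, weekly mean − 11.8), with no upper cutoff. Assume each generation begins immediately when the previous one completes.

3 generations

Weekly DD (7 × max(0, T̄ − 11.8)): 63.0, 25.9, 102.2, 87.5, 102.9, 0.0, 122.5, 58.8, 9.1, 102.9, 93.1, 88.2, 21.0, 28.7, 91.0.
Season total = 996.8 DD.
Complete generations = ⌊996.8 / 307⌋ = 3.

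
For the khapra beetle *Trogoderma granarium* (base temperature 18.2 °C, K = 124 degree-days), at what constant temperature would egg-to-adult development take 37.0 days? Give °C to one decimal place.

21.6 °C

Required daily accumulation = 124 / 37.0 = 3.351 DD/day.
T = T_base + 3.351 = 18.2 + 3.351 = 21.551 ≈ 21.6 °C.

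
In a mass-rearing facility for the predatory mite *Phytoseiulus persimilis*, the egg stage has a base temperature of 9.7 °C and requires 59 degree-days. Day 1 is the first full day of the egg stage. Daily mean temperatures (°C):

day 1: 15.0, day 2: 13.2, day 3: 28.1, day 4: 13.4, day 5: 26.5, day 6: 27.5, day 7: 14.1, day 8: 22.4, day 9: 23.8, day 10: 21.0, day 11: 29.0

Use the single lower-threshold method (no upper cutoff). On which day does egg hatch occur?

day 6

Daily DD above 9.7 °C: 5.3, 3.5, 18.4, 3.7, 16.8, 17.8, 4.4, 12.7, 14.1, 11.3, 19.3.
Cumulative: 5.3, 8.8, 27.2, 30.9, 47.7, 65.5, 69.9, 82.6, 96.7, 108.0, 127.3.
The total first reaches 59 DD on day 6.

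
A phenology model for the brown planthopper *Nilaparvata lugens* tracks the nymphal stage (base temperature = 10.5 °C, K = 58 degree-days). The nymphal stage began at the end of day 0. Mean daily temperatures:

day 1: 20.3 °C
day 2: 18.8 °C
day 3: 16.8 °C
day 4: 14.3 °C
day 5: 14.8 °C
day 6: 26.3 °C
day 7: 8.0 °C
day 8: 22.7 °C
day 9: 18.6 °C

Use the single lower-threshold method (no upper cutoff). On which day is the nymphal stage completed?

Daily DD above 10.5 °C: 9.8, 8.3, 6.3, 3.8, 4.3, 15.8, 0.0, 12.2, 8.1.
Cumulative: 9.8, 18.1, 24.4, 28.2, 32.5, 48.3, 48.3, 60.5, 68.6.
The total first reaches 58 DD on day 8.

day 8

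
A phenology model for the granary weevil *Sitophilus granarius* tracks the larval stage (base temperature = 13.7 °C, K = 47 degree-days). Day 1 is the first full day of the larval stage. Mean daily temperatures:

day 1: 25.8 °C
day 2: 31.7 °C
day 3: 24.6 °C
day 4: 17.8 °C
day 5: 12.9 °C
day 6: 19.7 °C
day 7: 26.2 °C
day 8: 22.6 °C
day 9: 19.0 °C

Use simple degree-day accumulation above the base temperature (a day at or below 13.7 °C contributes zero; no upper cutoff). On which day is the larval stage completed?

day 6

Daily DD above 13.7 °C: 12.1, 18.0, 10.9, 4.1, 0.0, 6.0, 12.5, 8.9, 5.3.
Cumulative: 12.1, 30.1, 41.0, 45.1, 45.1, 51.1, 63.6, 72.5, 77.8.
The total first reaches 47 DD on day 6.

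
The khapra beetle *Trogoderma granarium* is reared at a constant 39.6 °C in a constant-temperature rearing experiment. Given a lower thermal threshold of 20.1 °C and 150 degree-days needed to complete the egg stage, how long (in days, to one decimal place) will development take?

7.7 days

Daily accumulation = 39.6 − 20.1 = 19.5 DD/day.
Duration = 150 / 19.5 = 7.692 ≈ 7.7 days.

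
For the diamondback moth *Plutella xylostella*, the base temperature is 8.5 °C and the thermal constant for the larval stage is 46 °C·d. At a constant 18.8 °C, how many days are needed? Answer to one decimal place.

Daily accumulation = 18.8 − 8.5 = 10.3 DD/day.
Duration = 46 / 10.3 = 4.466 ≈ 4.5 days.

4.5 days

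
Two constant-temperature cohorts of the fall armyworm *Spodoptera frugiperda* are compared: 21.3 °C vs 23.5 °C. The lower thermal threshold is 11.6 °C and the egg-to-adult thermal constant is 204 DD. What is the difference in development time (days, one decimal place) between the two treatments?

At 21.3 °C: 204 / (21.3 − 11.6) = 204 / 9.7 = 21.031 d.
At 23.5 °C: 204 / (23.5 − 11.6) = 204 / 11.9 = 17.143 d.
Difference = |21.031 − 17.143| = 3.888 ≈ 3.9 days.

3.9 days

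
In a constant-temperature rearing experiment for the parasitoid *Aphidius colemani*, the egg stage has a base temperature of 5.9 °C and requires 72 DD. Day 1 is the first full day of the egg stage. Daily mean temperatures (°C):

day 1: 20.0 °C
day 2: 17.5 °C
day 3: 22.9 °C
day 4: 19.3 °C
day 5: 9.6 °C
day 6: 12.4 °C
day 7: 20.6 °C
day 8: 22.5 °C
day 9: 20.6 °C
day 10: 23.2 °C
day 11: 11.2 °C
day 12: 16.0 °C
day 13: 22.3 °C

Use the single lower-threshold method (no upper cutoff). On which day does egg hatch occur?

Daily DD above 5.9 °C: 14.1, 11.6, 17.0, 13.4, 3.7, 6.5, 14.7, 16.6, 14.7, 17.3, 5.3, 10.1, 16.4.
Cumulative: 14.1, 25.7, 42.7, 56.1, 59.8, 66.3, 81.0, 97.6, 112.3, 129.6, 134.9, 145.0, 161.4.
The total first reaches 72 DD on day 7.

day 7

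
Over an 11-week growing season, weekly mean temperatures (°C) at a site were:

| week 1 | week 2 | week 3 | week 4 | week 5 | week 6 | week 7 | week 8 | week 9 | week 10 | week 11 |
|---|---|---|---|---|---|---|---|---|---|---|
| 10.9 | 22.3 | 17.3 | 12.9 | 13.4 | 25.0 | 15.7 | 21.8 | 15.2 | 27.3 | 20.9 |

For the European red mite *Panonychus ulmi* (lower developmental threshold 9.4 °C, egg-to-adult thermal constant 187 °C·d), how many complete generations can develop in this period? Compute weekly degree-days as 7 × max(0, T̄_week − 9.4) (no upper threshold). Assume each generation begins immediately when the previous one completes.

3 generations

Weekly DD (7 × max(0, T̄ − 9.4)): 10.5, 90.3, 55.3, 24.5, 28.0, 109.2, 44.1, 86.8, 40.6, 125.3, 80.5.
Season total = 695.1 DD.
Complete generations = ⌊695.1 / 187⌋ = 3.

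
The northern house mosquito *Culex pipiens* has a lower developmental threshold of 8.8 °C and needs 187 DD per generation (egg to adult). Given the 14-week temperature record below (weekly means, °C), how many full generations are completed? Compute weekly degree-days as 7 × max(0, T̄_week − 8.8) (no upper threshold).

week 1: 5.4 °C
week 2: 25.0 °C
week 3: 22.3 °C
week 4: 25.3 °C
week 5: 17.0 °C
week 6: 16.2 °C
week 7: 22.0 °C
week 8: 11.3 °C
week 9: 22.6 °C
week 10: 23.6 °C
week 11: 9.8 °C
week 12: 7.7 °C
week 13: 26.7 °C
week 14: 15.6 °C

4 generations

Weekly DD (7 × max(0, T̄ − 8.8)): 0.0, 113.4, 94.5, 115.5, 57.4, 51.8, 92.4, 17.5, 96.6, 103.6, 7.0, 0.0, 125.3, 47.6.
Season total = 922.6 DD.
Complete generations = ⌊922.6 / 187⌋ = 4.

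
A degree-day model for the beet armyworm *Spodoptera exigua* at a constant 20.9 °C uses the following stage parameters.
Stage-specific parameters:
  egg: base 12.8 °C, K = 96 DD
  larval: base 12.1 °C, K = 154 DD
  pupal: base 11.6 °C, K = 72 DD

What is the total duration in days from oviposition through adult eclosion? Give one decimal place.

egg: 96 / (20.9 − 12.8) = 96 / 8.1 = 11.852 d.
larval: 154 / (20.9 − 12.1) = 154 / 8.8 = 17.500 d.
pupal: 72 / (20.9 − 11.6) = 72 / 9.3 = 7.742 d.
Sum = 37.094 ≈ 37.1 days.

37.1 days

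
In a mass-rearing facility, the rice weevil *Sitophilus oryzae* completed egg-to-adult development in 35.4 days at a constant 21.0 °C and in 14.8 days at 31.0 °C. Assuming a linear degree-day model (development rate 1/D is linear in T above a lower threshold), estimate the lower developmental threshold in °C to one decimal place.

Under the model K = D·(T − T_b), so D₁·(T₁ − T_b) = D₂·(T₂ − T_b).
35.4·(21.0 − T_b) = 14.8·(31.0 − T_b)
T_b = (35.4·21.0 − 14.8·31.0) / (35.4 − 14.8) = 284.60 / 20.6 = 13.816 °C ≈ 13.8 °C.

13.8 °C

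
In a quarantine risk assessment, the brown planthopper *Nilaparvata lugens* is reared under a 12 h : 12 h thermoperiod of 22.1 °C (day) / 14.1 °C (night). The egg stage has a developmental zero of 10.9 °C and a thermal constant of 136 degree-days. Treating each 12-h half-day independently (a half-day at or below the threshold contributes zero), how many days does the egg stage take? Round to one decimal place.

18.9 days

Day half: max(0, 22.1 − 10.9) × 0.5 = 11.2 × 0.5 = 5.60 DD.
Night half: max(0, 14.1 − 10.9) × 0.5 = 3.2 × 0.5 = 1.60 DD.
Per 24 h: 7.20 DD/day.
Duration = 136 / 7.20 = 18.889 ≈ 18.9 days.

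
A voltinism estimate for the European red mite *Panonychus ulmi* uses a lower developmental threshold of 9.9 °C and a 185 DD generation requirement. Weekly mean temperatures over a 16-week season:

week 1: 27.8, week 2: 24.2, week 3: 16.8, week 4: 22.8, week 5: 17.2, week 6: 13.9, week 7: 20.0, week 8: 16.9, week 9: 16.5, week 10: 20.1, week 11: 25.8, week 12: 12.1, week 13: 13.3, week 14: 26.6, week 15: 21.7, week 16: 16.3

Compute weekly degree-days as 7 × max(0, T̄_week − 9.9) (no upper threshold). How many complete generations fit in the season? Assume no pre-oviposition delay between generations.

5 generations

Weekly DD (7 × max(0, T̄ − 9.9)): 125.3, 100.1, 48.3, 90.3, 51.1, 28.0, 70.7, 49.0, 46.2, 71.4, 111.3, 15.4, 23.8, 116.9, 82.6, 44.8.
Season total = 1075.2 DD.
Complete generations = ⌊1075.2 / 185⌋ = 5.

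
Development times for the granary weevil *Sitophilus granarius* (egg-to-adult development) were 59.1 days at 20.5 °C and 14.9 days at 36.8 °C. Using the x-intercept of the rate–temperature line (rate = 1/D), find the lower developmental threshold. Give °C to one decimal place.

15.0 °C

Linear rate model ⇒ the product D·(T − T_b) is constant across temperatures.
59.1·(20.5 − T_b) = 14.9·(36.8 − T_b)
T_b = (59.1·20.5 − 14.9·36.8) / (59.1 − 14.9) = 663.23 / 44.2 = 15.005 °C ≈ 15.0 °C.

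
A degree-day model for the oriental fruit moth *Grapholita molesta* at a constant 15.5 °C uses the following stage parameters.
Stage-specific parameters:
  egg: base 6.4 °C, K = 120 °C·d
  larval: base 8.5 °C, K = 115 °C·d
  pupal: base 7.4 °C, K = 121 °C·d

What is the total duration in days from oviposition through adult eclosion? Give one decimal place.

egg: 120 / (15.5 − 6.4) = 120 / 9.1 = 13.187 d.
larval: 115 / (15.5 − 8.5) = 115 / 7.0 = 16.429 d.
pupal: 121 / (15.5 − 7.4) = 121 / 8.1 = 14.938 d.
Sum = 44.554 ≈ 44.6 days.

44.6 days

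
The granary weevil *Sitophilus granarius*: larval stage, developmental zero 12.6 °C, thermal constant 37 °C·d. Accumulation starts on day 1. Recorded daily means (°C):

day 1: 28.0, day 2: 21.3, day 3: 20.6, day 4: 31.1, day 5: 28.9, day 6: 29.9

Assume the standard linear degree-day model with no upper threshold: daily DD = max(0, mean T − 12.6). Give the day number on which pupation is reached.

day 4

Daily DD above 12.6 °C: 15.4, 8.7, 8.0, 18.5, 16.3, 17.3.
Cumulative: 15.4, 24.1, 32.1, 50.6, 66.9, 84.2.
The total first reaches 37 DD on day 4.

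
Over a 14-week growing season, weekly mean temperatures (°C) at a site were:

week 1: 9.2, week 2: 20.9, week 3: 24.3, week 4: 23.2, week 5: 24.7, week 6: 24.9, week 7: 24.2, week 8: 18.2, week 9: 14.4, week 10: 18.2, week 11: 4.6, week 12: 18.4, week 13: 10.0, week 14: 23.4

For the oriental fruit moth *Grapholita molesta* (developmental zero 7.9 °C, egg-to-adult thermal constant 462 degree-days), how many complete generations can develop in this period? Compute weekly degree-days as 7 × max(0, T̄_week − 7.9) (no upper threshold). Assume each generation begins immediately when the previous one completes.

Weekly DD (7 × max(0, T̄ − 7.9)): 9.1, 91.0, 114.8, 107.1, 117.6, 119.0, 114.1, 72.1, 45.5, 72.1, 0.0, 73.5, 14.7, 108.5.
Season total = 1059.1 DD.
Complete generations = ⌊1059.1 / 462⌋ = 2.

2 generations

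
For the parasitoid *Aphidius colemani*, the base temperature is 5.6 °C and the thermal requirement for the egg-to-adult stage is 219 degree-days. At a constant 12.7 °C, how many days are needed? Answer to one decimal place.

Daily accumulation = 12.7 − 5.6 = 7.1 DD/day.
Duration = 219 / 7.1 = 30.845 ≈ 30.8 days.

30.8 days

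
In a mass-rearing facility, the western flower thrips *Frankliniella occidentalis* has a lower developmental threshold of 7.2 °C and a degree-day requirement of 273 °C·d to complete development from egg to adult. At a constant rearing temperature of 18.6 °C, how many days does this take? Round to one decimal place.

23.9 days

Daily accumulation = 18.6 − 7.2 = 11.4 DD/day.
Duration = 273 / 11.4 = 23.947 ≈ 23.9 days.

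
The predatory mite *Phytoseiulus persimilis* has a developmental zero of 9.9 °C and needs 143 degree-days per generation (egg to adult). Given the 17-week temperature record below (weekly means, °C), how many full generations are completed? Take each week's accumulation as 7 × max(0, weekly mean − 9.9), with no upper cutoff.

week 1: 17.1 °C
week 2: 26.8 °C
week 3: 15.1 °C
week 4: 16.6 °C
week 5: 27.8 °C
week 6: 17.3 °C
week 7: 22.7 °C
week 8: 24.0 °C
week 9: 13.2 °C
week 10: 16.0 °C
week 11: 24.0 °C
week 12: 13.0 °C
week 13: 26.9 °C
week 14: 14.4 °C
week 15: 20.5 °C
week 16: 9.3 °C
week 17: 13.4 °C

Weekly DD (7 × max(0, T̄ − 9.9)): 50.4, 118.3, 36.4, 46.9, 125.3, 51.8, 89.6, 98.7, 23.1, 42.7, 98.7, 21.7, 119.0, 31.5, 74.2, 0.0, 24.5.
Season total = 1052.8 DD.
Complete generations = ⌊1052.8 / 143⌋ = 7.

7 generations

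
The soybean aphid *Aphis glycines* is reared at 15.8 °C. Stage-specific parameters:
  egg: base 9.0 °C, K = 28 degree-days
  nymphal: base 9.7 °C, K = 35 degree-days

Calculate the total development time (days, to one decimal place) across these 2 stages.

9.9 days

egg: 28 / (15.8 − 9.0) = 28 / 6.8 = 4.118 d.
nymphal: 35 / (15.8 − 9.7) = 35 / 6.1 = 5.738 d.
Sum = 9.855 ≈ 9.9 days.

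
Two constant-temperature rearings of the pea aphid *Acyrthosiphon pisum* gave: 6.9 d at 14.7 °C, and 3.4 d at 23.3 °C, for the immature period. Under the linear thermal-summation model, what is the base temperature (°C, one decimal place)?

6.3 °C

Linear rate model ⇒ the product D·(T − T_b) is constant across temperatures.
6.9·(14.7 − T_b) = 3.4·(23.3 − T_b)
T_b = (6.9·14.7 − 3.4·23.3) / (6.9 − 3.4) = 22.21 / 3.5 = 6.346 °C ≈ 6.3 °C.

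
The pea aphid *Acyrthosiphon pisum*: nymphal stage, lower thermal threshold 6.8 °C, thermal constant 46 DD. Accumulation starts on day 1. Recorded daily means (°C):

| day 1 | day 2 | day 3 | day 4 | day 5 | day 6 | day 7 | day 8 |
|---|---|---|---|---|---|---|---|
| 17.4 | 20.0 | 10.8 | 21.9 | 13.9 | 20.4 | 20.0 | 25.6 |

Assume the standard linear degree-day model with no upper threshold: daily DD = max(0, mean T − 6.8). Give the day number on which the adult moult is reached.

Daily DD above 6.8 °C: 10.6, 13.2, 4.0, 15.1, 7.1, 13.6, 13.2, 18.8.
Cumulative: 10.6, 23.8, 27.8, 42.9, 50.0, 63.6, 76.8, 95.6.
The total first reaches 46 DD on day 5.

day 5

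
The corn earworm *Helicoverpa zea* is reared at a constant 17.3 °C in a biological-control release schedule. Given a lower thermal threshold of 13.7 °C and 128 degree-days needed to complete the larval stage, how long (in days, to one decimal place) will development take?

Daily accumulation = 17.3 − 13.7 = 3.6 DD/day.
Duration = 128 / 3.6 = 35.556 ≈ 35.6 days.

35.6 days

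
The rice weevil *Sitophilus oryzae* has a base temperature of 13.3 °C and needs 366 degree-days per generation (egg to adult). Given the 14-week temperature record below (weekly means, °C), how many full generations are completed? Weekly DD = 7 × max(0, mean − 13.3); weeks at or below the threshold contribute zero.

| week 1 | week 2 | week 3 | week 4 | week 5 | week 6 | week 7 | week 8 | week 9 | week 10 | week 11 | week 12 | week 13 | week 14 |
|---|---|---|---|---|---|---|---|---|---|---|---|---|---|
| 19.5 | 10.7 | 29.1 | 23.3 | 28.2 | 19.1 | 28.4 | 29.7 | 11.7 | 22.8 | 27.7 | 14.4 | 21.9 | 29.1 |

Weekly DD (7 × max(0, T̄ − 13.3)): 43.4, 0.0, 110.6, 70.0, 104.3, 40.6, 105.7, 114.8, 0.0, 66.5, 100.8, 7.7, 60.2, 110.6.
Season total = 935.2 DD.
Complete generations = ⌊935.2 / 366⌋ = 2.

2 generations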